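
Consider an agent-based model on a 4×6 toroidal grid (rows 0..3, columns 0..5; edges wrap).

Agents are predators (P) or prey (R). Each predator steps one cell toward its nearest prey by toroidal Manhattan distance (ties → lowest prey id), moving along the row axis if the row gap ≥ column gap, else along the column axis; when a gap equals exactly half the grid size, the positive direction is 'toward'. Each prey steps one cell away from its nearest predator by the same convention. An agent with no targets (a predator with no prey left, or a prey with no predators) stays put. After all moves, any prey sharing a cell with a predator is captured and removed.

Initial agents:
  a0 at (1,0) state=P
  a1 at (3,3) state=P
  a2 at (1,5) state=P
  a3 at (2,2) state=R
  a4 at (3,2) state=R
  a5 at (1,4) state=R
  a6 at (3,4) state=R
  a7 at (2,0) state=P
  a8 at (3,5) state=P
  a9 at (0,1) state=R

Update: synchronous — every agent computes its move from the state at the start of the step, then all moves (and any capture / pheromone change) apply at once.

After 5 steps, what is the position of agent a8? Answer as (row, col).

t=1: a0@(1,5):P a1@(3,2):P a2@(1,4):P a3@(1,2):R a4@(3,1):R a5@(1,3):R a6@(3,5):R a7@(2,1):P a8@(3,4):P a9@(3,1):R
t=2: a0@(1,4):P a1@(3,1):P a2@(1,3):P a3@(0,2):R a4@(3,0):R a5@(1,2):R a6@(3,0):R a7@(3,1):P a8@(3,5):P a9@(3,0):R
t=3: a0@(1,3):P a1@(3,0):P a2@(1,2):P a4@(3,5):R a5@(1,1):R a6@(3,5):R a7@(3,0):P a8@(3,0):P a9@(3,5):R
t=4: a0@(1,2):P a1@(3,5):P a2@(1,1):P a4@(3,4):R a5@(1,0):R a6@(3,4):R a7@(3,5):P a8@(3,5):P a9@(3,4):R
t=5: a0@(1,1):P a1@(3,4):P a2@(1,0):P a4@(3,3):R a5@(1,5):R a6@(3,3):R a7@(3,4):P a8@(3,4):P a9@(3,3):R

(3, 4)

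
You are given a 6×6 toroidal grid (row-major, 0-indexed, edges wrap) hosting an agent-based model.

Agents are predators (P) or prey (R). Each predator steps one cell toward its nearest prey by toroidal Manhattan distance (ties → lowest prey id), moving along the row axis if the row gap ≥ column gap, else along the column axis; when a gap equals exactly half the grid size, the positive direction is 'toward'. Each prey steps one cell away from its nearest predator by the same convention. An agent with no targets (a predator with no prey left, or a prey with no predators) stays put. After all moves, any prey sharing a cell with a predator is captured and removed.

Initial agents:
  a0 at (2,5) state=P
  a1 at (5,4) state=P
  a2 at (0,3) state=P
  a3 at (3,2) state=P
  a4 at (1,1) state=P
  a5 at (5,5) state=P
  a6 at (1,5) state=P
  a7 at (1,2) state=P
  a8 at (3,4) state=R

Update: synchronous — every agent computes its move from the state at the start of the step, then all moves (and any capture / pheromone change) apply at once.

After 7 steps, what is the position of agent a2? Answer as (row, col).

(1, 3)

t=1: a0@(3,5):P a1@(4,4):P a2@(1,3):P a3@(3,3):P a4@(1,2):P a5@(4,5):P a6@(2,5):P a7@(2,2):P
t=2: (unchanged — steady state)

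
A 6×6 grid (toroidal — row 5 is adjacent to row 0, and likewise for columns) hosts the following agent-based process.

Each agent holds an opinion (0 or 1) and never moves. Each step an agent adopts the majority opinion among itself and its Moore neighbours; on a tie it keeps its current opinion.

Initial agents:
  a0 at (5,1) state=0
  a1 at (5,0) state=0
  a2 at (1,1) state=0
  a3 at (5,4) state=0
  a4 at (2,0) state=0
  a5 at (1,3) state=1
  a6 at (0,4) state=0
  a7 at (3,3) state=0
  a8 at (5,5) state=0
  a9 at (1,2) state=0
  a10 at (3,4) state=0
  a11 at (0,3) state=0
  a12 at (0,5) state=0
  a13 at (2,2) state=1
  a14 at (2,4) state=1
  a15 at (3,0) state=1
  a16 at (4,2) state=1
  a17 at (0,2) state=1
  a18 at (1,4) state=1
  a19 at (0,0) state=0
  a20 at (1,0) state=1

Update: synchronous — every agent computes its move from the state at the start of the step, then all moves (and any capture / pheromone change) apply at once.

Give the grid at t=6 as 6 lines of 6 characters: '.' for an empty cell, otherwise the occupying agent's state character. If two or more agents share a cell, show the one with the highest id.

0.0000
00000.
0.0.0.
1..00.
..0...
00..00

t=1: a0@(5,1):0 a1@(5,0):0 a2@(1,1):0 a3@(5,4):0 a4@(2,0):0 a5@(1,3):1 a6@(0,4):0 a7@(3,3):1 a8@(5,5):0 a9@(1,2):0 a10@(3,4):0 a11@(0,3):0 a12@(0,5):0 a13@(2,2):0 a14@(2,4):1 a15@(3,0):1 a16@(4,2):0 a17@(0,2):0 a18@(1,4):1 a19@(0,0):0 a20@(1,0):0
t=2: a0@(5,1):0 a1@(5,0):0 a2@(1,1):0 a3@(5,4):0 a4@(2,0):0 a5@(1,3):0 a6@(0,4):0 a7@(3,3):0 a8@(5,5):0 a9@(1,2):0 a10@(3,4):1 a11@(0,3):0 a12@(0,5):0 a13@(2,2):0 a14@(2,4):1 a15@(3,0):1 a16@(4,2):0 a17@(0,2):0 a18@(1,4):1 a19@(0,0):0 a20@(1,0):0
t=3: a0@(5,1):0 a1@(5,0):0 a2@(1,1):0 a3@(5,4):0 a4@(2,0):0 a5@(1,3):0 a6@(0,4):0 a7@(3,3):0 a8@(5,5):0 a9@(1,2):0 a10@(3,4):1 a11@(0,3):0 a12@(0,5):0 a13@(2,2):0 a14@(2,4):1 a15@(3,0):1 a16@(4,2):0 a17@(0,2):0 a18@(1,4):0 a19@(0,0):0 a20@(1,0):0
t=4: a0@(5,1):0 a1@(5,0):0 a2@(1,1):0 a3@(5,4):0 a4@(2,0):0 a5@(1,3):0 a6@(0,4):0 a7@(3,3):0 a8@(5,5):0 a9@(1,2):0 a10@(3,4):1 a11@(0,3):0 a12@(0,5):0 a13@(2,2):0 a14@(2,4):0 a15@(3,0):1 a16@(4,2):0 a17@(0,2):0 a18@(1,4):0 a19@(0,0):0 a20@(1,0):0
t=5: a0@(5,1):0 a1@(5,0):0 a2@(1,1):0 a3@(5,4):0 a4@(2,0):0 a5@(1,3):0 a6@(0,4):0 a7@(3,3):0 a8@(5,5):0 a9@(1,2):0 a10@(3,4):0 a11@(0,3):0 a12@(0,5):0 a13@(2,2):0 a14@(2,4):0 a15@(3,0):1 a16@(4,2):0 a17@(0,2):0 a18@(1,4):0 a19@(0,0):0 a20@(1,0):0
t=6: (unchanged — steady state)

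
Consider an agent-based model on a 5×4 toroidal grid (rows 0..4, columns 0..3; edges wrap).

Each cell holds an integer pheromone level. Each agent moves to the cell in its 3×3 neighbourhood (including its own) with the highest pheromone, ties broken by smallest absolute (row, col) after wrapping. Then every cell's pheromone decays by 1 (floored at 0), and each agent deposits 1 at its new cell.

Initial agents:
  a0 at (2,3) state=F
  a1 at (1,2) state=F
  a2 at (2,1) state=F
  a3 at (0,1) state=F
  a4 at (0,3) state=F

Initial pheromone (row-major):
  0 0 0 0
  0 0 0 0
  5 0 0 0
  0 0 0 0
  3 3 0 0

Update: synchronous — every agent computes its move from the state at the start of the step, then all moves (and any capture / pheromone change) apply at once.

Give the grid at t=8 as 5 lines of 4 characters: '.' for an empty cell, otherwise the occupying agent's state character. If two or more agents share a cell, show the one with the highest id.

....
....
F...
....
F...

t=1: a0@(2,0) a1@(0,1) a2@(2,0) a3@(4,0) a4@(4,0) | pheromone: 0 1 0 0 / 0 0 0 0 / 6 0 0 0 / 0 0 0 0 / 4 2 0 0
t=2: a0@(2,0) a1@(4,0) a2@(2,0) a3@(4,0) a4@(4,0) | pheromone: 0 0 0 0 / 0 0 0 0 / 7 0 0 0 / 0 0 0 0 / 6 1 0 0
t=3: a0@(2,0) a1@(4,0) a2@(2,0) a3@(4,0) a4@(4,0) | pheromone: 0 0 0 0 / 0 0 0 0 / 8 0 0 0 / 0 0 0 0 / 8 0 0 0
t=4: a0@(2,0) a1@(4,0) a2@(2,0) a3@(4,0) a4@(4,0) | pheromone: 0 0 0 0 / 0 0 0 0 / 9 0 0 0 / 0 0 0 0 / 10 0 0 0
t=5: a0@(2,0) a1@(4,0) a2@(2,0) a3@(4,0) a4@(4,0) | pheromone: 0 0 0 0 / 0 0 0 0 / 10 0 0 0 / 0 0 0 0 / 12 0 0 0
t=6: a0@(2,0) a1@(4,0) a2@(2,0) a3@(4,0) a4@(4,0) | pheromone: 0 0 0 0 / 0 0 0 0 / 11 0 0 0 / 0 0 0 0 / 14 0 0 0
t=7: a0@(2,0) a1@(4,0) a2@(2,0) a3@(4,0) a4@(4,0) | pheromone: 0 0 0 0 / 0 0 0 0 / 12 0 0 0 / 0 0 0 0 / 16 0 0 0
t=8: a0@(2,0) a1@(4,0) a2@(2,0) a3@(4,0) a4@(4,0) | pheromone: 0 0 0 0 / 0 0 0 0 / 13 0 0 0 / 0 0 0 0 / 18 0 0 0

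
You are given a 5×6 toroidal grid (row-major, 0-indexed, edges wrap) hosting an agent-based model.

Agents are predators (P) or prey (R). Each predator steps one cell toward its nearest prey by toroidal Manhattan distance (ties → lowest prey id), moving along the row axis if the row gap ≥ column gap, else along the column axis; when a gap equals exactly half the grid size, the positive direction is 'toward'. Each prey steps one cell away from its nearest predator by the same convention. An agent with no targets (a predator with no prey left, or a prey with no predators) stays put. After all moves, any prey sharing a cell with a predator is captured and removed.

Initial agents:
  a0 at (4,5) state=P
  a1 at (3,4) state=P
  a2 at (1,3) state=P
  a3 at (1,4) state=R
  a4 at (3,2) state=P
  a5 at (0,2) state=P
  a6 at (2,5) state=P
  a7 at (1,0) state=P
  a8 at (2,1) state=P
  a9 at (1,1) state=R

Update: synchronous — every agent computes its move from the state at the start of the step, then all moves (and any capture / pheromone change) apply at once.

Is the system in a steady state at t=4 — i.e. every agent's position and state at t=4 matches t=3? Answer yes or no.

t=1: a0@(0,5):P a1@(2,4):P a2@(1,4):P a4@(2,2):P a5@(1,2):P a6@(1,5):P a7@(1,1):P a8@(1,1):P
t=2: (unchanged — steady state)

yes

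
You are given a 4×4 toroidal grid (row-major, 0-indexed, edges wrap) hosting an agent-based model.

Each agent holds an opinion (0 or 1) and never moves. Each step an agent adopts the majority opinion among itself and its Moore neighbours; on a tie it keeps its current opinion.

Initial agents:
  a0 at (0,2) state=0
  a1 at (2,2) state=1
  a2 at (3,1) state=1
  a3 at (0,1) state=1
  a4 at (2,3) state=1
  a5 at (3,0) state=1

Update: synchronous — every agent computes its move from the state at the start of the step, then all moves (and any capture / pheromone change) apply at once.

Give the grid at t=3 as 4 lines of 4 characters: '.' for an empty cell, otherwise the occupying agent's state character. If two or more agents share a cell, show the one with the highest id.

.11.
....
..11
11..

t=1: a0@(0,2):1 a1@(2,2):1 a2@(3,1):1 a3@(0,1):1 a4@(2,3):1 a5@(3,0):1
t=2: (unchanged — steady state)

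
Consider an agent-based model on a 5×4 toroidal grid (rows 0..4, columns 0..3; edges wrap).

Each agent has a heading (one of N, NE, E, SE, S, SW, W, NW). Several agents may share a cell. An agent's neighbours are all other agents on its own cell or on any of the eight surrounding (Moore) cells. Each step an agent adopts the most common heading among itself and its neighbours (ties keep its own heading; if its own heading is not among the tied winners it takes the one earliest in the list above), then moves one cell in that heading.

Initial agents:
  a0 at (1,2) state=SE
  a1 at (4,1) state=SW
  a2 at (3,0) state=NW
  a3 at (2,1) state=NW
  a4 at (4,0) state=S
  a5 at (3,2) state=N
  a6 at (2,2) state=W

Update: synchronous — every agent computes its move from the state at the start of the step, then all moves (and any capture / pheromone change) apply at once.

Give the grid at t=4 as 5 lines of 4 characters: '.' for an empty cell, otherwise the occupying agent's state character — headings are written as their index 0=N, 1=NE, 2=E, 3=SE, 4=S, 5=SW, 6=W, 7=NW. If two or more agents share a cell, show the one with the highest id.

....
....
..6.
47..
77..

t=1: a0@(2,3):SE a1@(0,0):SW a2@(2,3):NW a3@(1,0):NW a4@(0,0):S a5@(2,2):N a6@(2,1):W
t=2: a0@(1,2):NW a1@(1,3):SW a2@(1,2):NW a3@(0,3):NW a4@(1,0):S a5@(1,2):N a6@(2,0):W
t=3: a0@(0,1):NW a1@(0,2):NW a2@(0,1):NW a3@(4,2):NW a4@(2,0):S a5@(0,1):NW a6@(2,3):W
t=4: a0@(4,0):NW a1@(4,1):NW a2@(4,0):NW a3@(3,1):NW a4@(3,0):S a5@(4,0):NW a6@(2,2):W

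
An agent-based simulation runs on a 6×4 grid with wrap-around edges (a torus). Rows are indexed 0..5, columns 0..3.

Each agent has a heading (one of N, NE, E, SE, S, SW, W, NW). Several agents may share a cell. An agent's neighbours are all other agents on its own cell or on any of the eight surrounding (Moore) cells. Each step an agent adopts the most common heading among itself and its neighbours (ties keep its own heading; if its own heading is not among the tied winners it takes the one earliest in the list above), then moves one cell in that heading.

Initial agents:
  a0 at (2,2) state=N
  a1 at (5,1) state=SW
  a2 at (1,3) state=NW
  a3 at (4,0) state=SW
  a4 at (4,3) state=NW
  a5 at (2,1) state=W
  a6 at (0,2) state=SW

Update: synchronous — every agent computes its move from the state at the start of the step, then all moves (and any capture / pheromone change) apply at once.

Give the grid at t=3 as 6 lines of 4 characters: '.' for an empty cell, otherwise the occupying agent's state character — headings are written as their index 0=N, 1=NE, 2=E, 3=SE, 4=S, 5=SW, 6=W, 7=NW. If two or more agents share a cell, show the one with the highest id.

t=1: a0@(1,2):N a1@(0,0):SW a2@(0,2):NW a3@(5,3):SW a4@(3,2):NW a5@(2,0):W a6@(1,1):SW
t=2: a0@(0,2):N a1@(1,3):SW a2@(1,1):SW a3@(0,2):SW a4@(2,1):NW a5@(2,3):W a6@(2,0):SW
t=3: a0@(1,1):SW a1@(2,2):SW a2@(2,0):SW a3@(1,1):SW a4@(3,0):SW a5@(3,2):SW a6@(3,3):SW

....
.5..
5.5.
5.55
....
....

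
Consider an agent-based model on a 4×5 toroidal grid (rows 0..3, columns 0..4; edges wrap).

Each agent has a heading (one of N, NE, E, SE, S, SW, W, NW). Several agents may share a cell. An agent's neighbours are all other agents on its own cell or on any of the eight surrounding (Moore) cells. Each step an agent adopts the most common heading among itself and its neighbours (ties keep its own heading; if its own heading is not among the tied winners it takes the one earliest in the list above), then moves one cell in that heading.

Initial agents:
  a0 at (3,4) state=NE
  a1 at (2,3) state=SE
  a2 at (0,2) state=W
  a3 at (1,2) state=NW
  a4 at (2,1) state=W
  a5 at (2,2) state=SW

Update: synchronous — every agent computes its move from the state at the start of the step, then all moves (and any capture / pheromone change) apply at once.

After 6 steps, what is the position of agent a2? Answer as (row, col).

t=1: a0@(2,0):NE a1@(3,4):SE a2@(0,1):W a3@(1,1):W a4@(2,0):W a5@(3,1):SW
t=2: a0@(2,4):W a1@(0,0):SE a2@(0,0):W a3@(1,0):W a4@(2,4):W a5@(3,0):W
t=3: a0@(2,3):W a1@(0,4):W a2@(0,4):W a3@(1,4):W a4@(2,3):W a5@(3,4):W
t=4: a0@(2,2):W a1@(0,3):W a2@(0,3):W a3@(1,3):W a4@(2,2):W a5@(3,3):W
t=5: a0@(2,1):W a1@(0,2):W a2@(0,2):W a3@(1,2):W a4@(2,1):W a5@(3,2):W
t=6: a0@(2,0):W a1@(0,1):W a2@(0,1):W a3@(1,1):W a4@(2,0):W a5@(3,1):W

(0, 1)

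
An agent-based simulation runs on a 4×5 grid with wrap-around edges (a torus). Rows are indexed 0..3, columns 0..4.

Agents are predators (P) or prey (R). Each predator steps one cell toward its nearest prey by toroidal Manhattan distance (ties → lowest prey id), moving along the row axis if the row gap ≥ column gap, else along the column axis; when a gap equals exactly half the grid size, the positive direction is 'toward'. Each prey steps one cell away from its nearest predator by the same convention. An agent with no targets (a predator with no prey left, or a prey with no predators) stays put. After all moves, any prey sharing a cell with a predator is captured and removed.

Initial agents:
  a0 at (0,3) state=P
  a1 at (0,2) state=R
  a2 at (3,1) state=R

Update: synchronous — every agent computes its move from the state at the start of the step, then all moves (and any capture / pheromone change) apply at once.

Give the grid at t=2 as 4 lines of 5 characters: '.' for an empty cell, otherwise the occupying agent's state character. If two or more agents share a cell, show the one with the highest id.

t=1: a0@(0,2):P a1@(0,1):R a2@(3,0):R
t=2: a0@(0,1):P a1@(0,0):R a2@(3,4):R

RP...
.....
.....
....R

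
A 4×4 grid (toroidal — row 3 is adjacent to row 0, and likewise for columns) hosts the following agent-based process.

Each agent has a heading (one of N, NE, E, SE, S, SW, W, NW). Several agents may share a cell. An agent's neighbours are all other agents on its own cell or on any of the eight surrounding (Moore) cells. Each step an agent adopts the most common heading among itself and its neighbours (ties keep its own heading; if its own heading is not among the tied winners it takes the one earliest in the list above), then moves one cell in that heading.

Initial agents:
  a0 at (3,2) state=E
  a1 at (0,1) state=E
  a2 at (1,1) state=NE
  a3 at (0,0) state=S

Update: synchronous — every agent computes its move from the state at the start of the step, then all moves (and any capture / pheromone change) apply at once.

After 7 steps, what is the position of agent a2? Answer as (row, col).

t=1: a0@(3,3):E a1@(0,2):E a2@(0,2):NE a3@(1,0):S
t=2: a0@(3,0):E a1@(0,3):E a2@(0,3):E a3@(2,0):S
t=3: a0@(3,1):E a1@(0,0):E a2@(0,0):E a3@(3,0):S
t=4: a0@(3,2):E a1@(0,1):E a2@(0,1):E a3@(3,1):E
t=5: a0@(3,3):E a1@(0,2):E a2@(0,2):E a3@(3,2):E
t=6: a0@(3,0):E a1@(0,3):E a2@(0,3):E a3@(3,3):E
t=7: a0@(3,1):E a1@(0,0):E a2@(0,0):E a3@(3,0):E

(0, 0)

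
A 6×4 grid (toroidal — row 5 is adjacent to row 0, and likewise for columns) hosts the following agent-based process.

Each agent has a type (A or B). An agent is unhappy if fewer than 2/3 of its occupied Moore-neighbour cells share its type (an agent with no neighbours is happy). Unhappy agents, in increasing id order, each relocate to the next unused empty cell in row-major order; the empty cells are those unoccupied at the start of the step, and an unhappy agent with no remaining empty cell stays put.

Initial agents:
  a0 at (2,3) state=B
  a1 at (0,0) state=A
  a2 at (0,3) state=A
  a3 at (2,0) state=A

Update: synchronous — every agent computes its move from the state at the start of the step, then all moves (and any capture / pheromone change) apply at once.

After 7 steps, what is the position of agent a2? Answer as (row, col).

(0, 2)

t=1: a0@(0,1):B a1@(0,0):A a2@(0,3):A a3@(0,2):A
t=2: a0@(1,0):B a1@(1,1):A a2@(0,3):A a3@(1,2):A
t=3: a0@(0,0):B a1@(0,1):A a2@(0,2):A a3@(1,2):A
t=4: a0@(0,3):B a1@(0,1):A a2@(0,2):A a3@(1,2):A
t=5: a0@(0,0):B a1@(0,1):A a2@(0,2):A a3@(1,2):A
t=6: a0@(0,3):B a1@(0,1):A a2@(0,2):A a3@(1,2):A
t=7: a0@(0,0):B a1@(0,1):A a2@(0,2):A a3@(1,2):A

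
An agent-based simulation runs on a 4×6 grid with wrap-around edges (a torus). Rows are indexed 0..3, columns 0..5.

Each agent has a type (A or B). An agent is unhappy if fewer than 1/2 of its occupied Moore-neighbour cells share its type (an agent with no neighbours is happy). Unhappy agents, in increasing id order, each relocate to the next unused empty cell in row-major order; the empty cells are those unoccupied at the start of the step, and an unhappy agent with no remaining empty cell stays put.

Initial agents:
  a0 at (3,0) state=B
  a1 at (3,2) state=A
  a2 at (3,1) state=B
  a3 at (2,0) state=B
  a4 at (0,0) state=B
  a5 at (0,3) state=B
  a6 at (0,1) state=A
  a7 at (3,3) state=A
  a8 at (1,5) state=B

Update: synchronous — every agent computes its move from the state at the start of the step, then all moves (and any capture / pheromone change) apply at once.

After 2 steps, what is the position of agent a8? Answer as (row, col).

(1, 5)

t=1: a0@(3,0):B a1@(3,2):A a2@(3,1):B a3@(2,0):B a4@(0,0):B a5@(0,2):B a6@(0,4):A a7@(3,3):A a8@(1,5):B
t=2: a0@(3,0):B a1@(0,1):A a2@(3,1):B a3@(2,0):B a4@(0,0):B a5@(0,3):B a6@(0,4):A a7@(3,3):A a8@(1,5):B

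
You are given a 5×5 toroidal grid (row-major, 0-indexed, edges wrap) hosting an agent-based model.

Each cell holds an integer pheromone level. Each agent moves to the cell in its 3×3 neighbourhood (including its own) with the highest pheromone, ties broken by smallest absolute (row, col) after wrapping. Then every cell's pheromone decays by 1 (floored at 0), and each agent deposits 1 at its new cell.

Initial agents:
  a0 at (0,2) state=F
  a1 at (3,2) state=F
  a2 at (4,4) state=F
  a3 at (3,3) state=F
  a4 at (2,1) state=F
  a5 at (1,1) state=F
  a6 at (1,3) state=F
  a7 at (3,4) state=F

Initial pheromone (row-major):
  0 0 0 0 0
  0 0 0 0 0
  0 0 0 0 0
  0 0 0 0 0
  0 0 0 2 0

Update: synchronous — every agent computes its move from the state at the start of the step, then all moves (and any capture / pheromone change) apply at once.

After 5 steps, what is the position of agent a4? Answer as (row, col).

t=1: a0@(4,3) a1@(4,3) a2@(4,3) a3@(4,3) a4@(1,0) a5@(0,0) a6@(0,2) a7@(4,3) | pheromone: 1 0 1 0 0 / 1 0 0 0 0 / 0 0 0 0 0 / 0 0 0 0 0 / 0 0 0 6 0
t=2: a0@(4,3) a1@(4,3) a2@(4,3) a3@(4,3) a4@(0,0) a5@(0,0) a6@(4,3) a7@(4,3) | pheromone: 2 0 0 0 0 / 0 0 0 0 0 / 0 0 0 0 0 / 0 0 0 0 0 / 0 0 0 11 0
t=3: a0@(4,3) a1@(4,3) a2@(4,3) a3@(4,3) a4@(0,0) a5@(0,0) a6@(4,3) a7@(4,3) | pheromone: 3 0 0 0 0 / 0 0 0 0 0 / 0 0 0 0 0 / 0 0 0 0 0 / 0 0 0 16 0
t=4: a0@(4,3) a1@(4,3) a2@(4,3) a3@(4,3) a4@(0,0) a5@(0,0) a6@(4,3) a7@(4,3) | pheromone: 4 0 0 0 0 / 0 0 0 0 0 / 0 0 0 0 0 / 0 0 0 0 0 / 0 0 0 21 0
t=5: a0@(4,3) a1@(4,3) a2@(4,3) a3@(4,3) a4@(0,0) a5@(0,0) a6@(4,3) a7@(4,3) | pheromone: 5 0 0 0 0 / 0 0 0 0 0 / 0 0 0 0 0 / 0 0 0 0 0 / 0 0 0 26 0

(0, 0)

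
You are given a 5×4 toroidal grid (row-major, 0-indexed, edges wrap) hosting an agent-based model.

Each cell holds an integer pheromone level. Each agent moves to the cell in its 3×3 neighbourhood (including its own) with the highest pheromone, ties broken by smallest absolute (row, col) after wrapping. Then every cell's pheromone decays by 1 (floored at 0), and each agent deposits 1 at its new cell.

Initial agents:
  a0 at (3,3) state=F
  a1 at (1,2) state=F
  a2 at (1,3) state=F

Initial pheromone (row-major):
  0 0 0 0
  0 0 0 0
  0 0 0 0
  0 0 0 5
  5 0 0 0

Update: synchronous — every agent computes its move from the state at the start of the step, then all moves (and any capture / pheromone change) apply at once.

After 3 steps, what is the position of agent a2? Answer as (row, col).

(3, 3)

t=1: a0@(3,3) a1@(0,1) a2@(0,0) | pheromone: 1 1 0 0 / 0 0 0 0 / 0 0 0 0 / 0 0 0 5 / 4 0 0 0
t=2: a0@(3,3) a1@(4,0) a2@(4,0) | pheromone: 0 0 0 0 / 0 0 0 0 / 0 0 0 0 / 0 0 0 5 / 5 0 0 0
t=3: a0@(3,3) a1@(3,3) a2@(3,3) | pheromone: 0 0 0 0 / 0 0 0 0 / 0 0 0 0 / 0 0 0 7 / 4 0 0 0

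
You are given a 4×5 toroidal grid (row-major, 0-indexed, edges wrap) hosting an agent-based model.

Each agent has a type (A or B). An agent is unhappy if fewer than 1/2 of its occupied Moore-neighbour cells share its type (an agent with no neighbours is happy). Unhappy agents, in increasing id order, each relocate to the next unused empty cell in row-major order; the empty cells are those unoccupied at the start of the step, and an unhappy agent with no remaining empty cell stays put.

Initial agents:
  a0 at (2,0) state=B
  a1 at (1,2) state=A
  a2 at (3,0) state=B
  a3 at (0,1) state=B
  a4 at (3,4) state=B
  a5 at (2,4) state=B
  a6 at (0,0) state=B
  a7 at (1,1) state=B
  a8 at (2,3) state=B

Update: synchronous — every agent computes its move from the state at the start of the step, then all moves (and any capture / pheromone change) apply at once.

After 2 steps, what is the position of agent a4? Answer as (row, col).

(3, 4)

t=1: a0@(2,0):B a1@(0,2):A a2@(3,0):B a3@(0,1):B a4@(3,4):B a5@(2,4):B a6@(0,0):B a7@(1,1):B a8@(2,3):B
t=2: a0@(2,0):B a1@(0,3):A a2@(3,0):B a3@(0,1):B a4@(3,4):B a5@(2,4):B a6@(0,0):B a7@(1,1):B a8@(2,3):B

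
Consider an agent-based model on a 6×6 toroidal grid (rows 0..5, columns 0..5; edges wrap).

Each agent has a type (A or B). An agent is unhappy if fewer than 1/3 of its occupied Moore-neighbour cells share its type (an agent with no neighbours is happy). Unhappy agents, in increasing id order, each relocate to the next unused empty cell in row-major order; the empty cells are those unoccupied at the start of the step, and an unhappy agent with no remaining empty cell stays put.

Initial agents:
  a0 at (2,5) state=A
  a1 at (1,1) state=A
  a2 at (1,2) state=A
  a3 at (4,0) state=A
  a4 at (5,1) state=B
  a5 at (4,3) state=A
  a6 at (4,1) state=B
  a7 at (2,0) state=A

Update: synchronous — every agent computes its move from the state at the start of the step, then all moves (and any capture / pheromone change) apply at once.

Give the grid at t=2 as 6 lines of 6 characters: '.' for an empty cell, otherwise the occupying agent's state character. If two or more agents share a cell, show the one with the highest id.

A.....
.AA...
A....A
......
.B.A..
.B....

t=1: a0@(2,5):A a1@(1,1):A a2@(1,2):A a3@(0,0):A a4@(5,1):B a5@(4,3):A a6@(4,1):B a7@(2,0):A
t=2: (unchanged — steady state)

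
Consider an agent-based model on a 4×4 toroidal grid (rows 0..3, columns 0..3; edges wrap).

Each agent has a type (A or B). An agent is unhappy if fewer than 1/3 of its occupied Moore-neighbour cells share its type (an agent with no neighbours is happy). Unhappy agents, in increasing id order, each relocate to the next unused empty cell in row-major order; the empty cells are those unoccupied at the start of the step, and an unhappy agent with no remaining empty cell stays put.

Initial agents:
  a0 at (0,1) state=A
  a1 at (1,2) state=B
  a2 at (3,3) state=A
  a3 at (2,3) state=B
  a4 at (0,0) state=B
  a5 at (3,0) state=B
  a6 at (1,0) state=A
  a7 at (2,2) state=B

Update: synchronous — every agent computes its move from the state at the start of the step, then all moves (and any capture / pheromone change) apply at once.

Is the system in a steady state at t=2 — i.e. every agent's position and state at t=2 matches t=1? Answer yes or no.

t=1: a0@(0,2):A a1@(1,2):B a2@(0,3):A a3@(2,3):B a4@(1,1):B a5@(3,0):B a6@(1,0):A a7@(2,2):B
t=2: (unchanged — steady state)

yes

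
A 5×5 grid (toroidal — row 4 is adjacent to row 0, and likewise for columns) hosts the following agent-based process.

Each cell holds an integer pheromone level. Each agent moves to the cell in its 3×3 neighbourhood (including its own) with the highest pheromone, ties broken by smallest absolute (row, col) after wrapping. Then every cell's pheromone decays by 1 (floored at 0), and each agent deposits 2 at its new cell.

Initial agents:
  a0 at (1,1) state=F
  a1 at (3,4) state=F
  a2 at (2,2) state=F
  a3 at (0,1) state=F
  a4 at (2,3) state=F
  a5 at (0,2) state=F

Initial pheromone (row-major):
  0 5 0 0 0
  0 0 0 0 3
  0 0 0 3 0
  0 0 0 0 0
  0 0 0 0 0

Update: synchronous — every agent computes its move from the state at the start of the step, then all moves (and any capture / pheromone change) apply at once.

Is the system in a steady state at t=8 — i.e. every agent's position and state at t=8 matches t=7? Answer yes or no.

t=1: a0@(0,1) a1@(2,3) a2@(2,3) a3@(0,1) a4@(1,4) a5@(0,1) | pheromone: 0 10 0 0 0 / 0 0 0 0 4 / 0 0 0 6 0 / 0 0 0 0 0 / 0 0 0 0 0
t=2: a0@(0,1) a1@(2,3) a2@(2,3) a3@(0,1) a4@(2,3) a5@(0,1) | pheromone: 0 15 0 0 0 / 0 0 0 0 3 / 0 0 0 11 0 / 0 0 0 0 0 / 0 0 0 0 0
t=3: a0@(0,1) a1@(2,3) a2@(2,3) a3@(0,1) a4@(2,3) a5@(0,1) | pheromone: 0 20 0 0 0 / 0 0 0 0 2 / 0 0 0 16 0 / 0 0 0 0 0 / 0 0 0 0 0
t=4: a0@(0,1) a1@(2,3) a2@(2,3) a3@(0,1) a4@(2,3) a5@(0,1) | pheromone: 0 25 0 0 0 / 0 0 0 0 1 / 0 0 0 21 0 / 0 0 0 0 0 / 0 0 0 0 0
t=5: a0@(0,1) a1@(2,3) a2@(2,3) a3@(0,1) a4@(2,3) a5@(0,1) | pheromone: 0 30 0 0 0 / 0 0 0 0 0 / 0 0 0 26 0 / 0 0 0 0 0 / 0 0 0 0 0
t=6: a0@(0,1) a1@(2,3) a2@(2,3) a3@(0,1) a4@(2,3) a5@(0,1) | pheromone: 0 35 0 0 0 / 0 0 0 0 0 / 0 0 0 31 0 / 0 0 0 0 0 / 0 0 0 0 0
t=7: a0@(0,1) a1@(2,3) a2@(2,3) a3@(0,1) a4@(2,3) a5@(0,1) | pheromone: 0 40 0 0 0 / 0 0 0 0 0 / 0 0 0 36 0 / 0 0 0 0 0 / 0 0 0 0 0
t=8: a0@(0,1) a1@(2,3) a2@(2,3) a3@(0,1) a4@(2,3) a5@(0,1) | pheromone: 0 45 0 0 0 / 0 0 0 0 0 / 0 0 0 41 0 / 0 0 0 0 0 / 0 0 0 0 0

yes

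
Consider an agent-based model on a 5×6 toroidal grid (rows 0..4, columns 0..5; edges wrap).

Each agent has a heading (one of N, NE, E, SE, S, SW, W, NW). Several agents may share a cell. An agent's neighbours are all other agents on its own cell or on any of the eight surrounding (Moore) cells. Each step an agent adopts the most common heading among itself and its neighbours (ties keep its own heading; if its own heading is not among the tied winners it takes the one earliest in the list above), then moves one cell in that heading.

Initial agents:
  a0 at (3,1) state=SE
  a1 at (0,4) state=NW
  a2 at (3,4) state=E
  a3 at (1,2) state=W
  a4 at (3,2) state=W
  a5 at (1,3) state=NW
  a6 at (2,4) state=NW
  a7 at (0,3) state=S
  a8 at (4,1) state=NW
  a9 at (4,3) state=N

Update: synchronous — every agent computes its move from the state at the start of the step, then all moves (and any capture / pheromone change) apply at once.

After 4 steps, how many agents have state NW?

10

t=1: a0@(4,2):SE a1@(4,3):NW a2@(3,5):E a3@(1,1):W a4@(3,1):W a5@(0,2):NW a6@(1,3):NW a7@(4,2):NW a8@(3,0):NW a9@(3,3):N
t=2: a0@(3,1):NW a1@(3,2):NW a2@(3,0):E a3@(1,0):W a4@(2,0):NW a5@(4,1):NW a6@(0,2):NW a7@(3,1):NW a8@(2,5):NW a9@(2,2):NW
t=3: a0@(2,0):NW a1@(2,1):NW a2@(2,5):NW a3@(0,5):NW a4@(1,5):NW a5@(3,0):NW a6@(4,1):NW a7@(2,0):NW a8@(1,4):NW a9@(1,1):NW
t=4: a0@(1,5):NW a1@(1,0):NW a2@(1,4):NW a3@(4,4):NW a4@(0,4):NW a5@(2,5):NW a6@(3,0):NW a7@(1,5):NW a8@(0,3):NW a9@(0,0):NW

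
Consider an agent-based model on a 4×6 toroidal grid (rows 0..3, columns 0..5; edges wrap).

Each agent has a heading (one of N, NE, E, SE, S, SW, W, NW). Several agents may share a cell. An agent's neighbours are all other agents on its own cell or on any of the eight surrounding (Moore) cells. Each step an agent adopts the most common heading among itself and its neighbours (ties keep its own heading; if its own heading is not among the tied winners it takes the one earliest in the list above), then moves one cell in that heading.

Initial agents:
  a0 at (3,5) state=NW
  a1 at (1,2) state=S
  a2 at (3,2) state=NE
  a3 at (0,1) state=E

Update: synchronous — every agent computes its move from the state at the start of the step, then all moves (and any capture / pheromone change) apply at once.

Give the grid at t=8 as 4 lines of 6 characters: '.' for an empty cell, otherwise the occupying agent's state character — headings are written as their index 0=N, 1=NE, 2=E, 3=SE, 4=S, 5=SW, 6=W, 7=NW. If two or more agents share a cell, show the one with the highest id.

t=1: a0@(2,4):NW a1@(2,2):S a2@(2,3):NE a3@(0,2):E
t=2: a0@(1,3):NW a1@(3,2):S a2@(1,4):NE a3@(0,3):E
t=3: a0@(0,2):NW a1@(0,2):S a2@(0,5):NE a3@(0,4):E
t=4: a0@(3,1):NW a1@(1,2):S a2@(3,0):NE a3@(0,5):E
t=5: a0@(2,0):NW a1@(2,2):S a2@(2,1):NE a3@(0,0):E
t=6: a0@(1,5):NW a1@(3,2):S a2@(1,2):NE a3@(0,1):E
t=7: a0@(0,4):NW a1@(0,2):S a2@(0,3):NE a3@(0,2):E
t=8: a0@(3,3):NW a1@(1,2):S a2@(3,4):NE a3@(0,3):E

...2..
..4...
......
...71.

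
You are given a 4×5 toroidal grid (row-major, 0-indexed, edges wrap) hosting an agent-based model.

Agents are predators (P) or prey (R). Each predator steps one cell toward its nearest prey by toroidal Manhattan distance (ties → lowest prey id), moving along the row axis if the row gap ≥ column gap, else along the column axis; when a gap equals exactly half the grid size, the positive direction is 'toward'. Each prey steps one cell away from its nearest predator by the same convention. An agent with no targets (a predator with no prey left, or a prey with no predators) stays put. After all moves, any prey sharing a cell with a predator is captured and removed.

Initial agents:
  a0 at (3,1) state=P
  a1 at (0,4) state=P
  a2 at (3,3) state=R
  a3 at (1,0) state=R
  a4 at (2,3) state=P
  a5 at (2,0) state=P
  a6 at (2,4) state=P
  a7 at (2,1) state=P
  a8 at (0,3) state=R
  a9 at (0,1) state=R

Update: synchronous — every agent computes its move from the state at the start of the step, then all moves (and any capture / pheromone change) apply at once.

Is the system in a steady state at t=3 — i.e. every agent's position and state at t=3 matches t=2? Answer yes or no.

t=1: a0@(0,1):P a1@(0,3):P a3@(0,0):R a4@(3,3):P a5@(1,0):P a6@(3,4):P a7@(1,1):P a8@(0,2):R
t=2: a0@(0,0):P a1@(0,2):P a4@(0,3):P a5@(0,0):P a6@(0,4):P a7@(0,1):P
t=3: (unchanged — steady state)

yes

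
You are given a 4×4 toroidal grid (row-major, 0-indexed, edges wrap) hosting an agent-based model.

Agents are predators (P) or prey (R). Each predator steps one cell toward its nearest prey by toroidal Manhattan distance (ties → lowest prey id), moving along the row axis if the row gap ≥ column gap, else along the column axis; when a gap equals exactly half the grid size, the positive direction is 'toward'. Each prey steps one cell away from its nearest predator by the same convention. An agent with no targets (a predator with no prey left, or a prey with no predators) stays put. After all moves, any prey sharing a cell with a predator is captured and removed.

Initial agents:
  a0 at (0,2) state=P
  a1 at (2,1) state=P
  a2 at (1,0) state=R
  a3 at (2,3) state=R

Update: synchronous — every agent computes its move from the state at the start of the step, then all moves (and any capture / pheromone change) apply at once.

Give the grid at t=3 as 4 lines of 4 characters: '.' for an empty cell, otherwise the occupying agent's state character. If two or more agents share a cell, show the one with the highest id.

t=1: a0@(0,3):P a1@(1,1):P a2@(0,0):R a3@(2,2):R
t=2: a0@(0,0):P a1@(0,1):P a3@(3,2):R
t=3: a0@(0,1):P a1@(3,1):P a3@(2,2):R

.P..
....
..R.
.P..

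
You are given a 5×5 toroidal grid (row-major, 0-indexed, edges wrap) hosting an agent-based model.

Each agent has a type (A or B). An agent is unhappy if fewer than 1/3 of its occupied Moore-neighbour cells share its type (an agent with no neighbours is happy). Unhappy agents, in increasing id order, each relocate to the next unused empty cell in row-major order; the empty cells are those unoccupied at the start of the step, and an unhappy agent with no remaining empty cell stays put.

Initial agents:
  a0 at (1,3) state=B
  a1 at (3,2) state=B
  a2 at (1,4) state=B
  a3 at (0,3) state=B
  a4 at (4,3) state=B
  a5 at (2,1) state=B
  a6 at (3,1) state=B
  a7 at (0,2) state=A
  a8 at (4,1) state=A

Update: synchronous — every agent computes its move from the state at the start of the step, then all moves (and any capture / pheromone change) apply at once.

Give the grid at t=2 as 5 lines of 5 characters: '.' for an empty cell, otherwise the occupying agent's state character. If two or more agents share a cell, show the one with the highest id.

t=1: a0@(1,3):B a1@(3,2):B a2@(1,4):B a3@(0,3):B a4@(4,3):B a5@(2,1):B a6@(3,1):B a7@(0,0):A a8@(4,1):A
t=2: (unchanged — steady state)

A..B.
...BB
.B...
.BB..
.A.B.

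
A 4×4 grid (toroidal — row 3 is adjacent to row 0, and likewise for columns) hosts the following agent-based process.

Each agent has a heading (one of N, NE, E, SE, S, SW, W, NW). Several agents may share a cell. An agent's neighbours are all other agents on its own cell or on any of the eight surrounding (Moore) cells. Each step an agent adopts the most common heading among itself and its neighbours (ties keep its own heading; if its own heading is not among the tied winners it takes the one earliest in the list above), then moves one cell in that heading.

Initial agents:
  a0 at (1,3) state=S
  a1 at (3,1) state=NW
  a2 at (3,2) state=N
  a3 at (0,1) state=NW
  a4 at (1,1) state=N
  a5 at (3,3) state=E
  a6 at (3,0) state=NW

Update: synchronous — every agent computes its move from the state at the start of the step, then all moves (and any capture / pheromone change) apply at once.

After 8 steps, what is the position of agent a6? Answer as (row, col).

(3, 0)

t=1: a0@(2,3):S a1@(2,0):NW a2@(2,1):NW a3@(3,0):NW a4@(0,1):N a5@(3,0):E a6@(2,3):NW
t=2: a0@(1,2):NW a1@(1,3):NW a2@(1,0):NW a3@(2,3):NW a4@(3,1):N a5@(2,3):NW a6@(1,2):NW
t=3: a0@(0,1):NW a1@(0,2):NW a2@(0,3):NW a3@(1,2):NW a4@(2,1):N a5@(1,2):NW a6@(0,1):NW
t=4: a0@(3,0):NW a1@(3,1):NW a2@(3,2):NW a3@(0,1):NW a4@(1,0):NW a5@(0,1):NW a6@(3,0):NW
t=5: a0@(2,3):NW a1@(2,0):NW a2@(2,1):NW a3@(3,0):NW a4@(0,3):NW a5@(3,0):NW a6@(2,3):NW
t=6: a0@(1,2):NW a1@(1,3):NW a2@(1,0):NW a3@(2,3):NW a4@(3,2):NW a5@(2,3):NW a6@(1,2):NW
t=7: a0@(0,1):NW a1@(0,2):NW a2@(0,3):NW a3@(1,2):NW a4@(2,1):NW a5@(1,2):NW a6@(0,1):NW
t=8: a0@(3,0):NW a1@(3,1):NW a2@(3,2):NW a3@(0,1):NW a4@(1,0):NW a5@(0,1):NW a6@(3,0):NW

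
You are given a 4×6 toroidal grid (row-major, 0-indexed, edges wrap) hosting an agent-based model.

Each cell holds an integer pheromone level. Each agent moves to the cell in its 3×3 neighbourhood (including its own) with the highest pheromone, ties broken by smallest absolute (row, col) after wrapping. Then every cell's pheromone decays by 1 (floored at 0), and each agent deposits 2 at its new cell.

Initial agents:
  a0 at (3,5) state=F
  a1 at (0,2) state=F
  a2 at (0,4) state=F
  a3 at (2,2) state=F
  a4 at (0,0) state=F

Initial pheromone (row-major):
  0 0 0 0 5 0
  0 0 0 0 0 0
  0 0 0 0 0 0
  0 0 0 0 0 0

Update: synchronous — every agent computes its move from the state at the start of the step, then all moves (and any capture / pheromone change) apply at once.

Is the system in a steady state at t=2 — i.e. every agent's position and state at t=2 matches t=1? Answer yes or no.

no

t=1: a0@(0,4) a1@(0,1) a2@(0,4) a3@(1,1) a4@(0,0) | pheromone: 2 2 0 0 8 0 / 0 2 0 0 0 0 / 0 0 0 0 0 0 / 0 0 0 0 0 0
t=2: a0@(0,4) a1@(0,0) a2@(0,4) a3@(0,0) a4@(0,0) | pheromone: 7 1 0 0 11 0 / 0 1 0 0 0 0 / 0 0 0 0 0 0 / 0 0 0 0 0 0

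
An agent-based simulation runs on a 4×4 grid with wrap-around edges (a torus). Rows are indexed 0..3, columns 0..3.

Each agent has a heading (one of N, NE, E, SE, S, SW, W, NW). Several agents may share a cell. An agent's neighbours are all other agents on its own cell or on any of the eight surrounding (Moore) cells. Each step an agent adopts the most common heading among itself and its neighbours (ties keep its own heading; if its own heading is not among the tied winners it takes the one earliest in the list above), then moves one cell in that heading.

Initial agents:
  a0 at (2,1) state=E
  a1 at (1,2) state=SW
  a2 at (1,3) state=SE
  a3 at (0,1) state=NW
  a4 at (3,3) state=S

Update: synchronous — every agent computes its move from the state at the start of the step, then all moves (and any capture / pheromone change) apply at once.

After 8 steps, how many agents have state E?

1

t=1: a0@(2,2):E a1@(2,1):SW a2@(2,0):SE a3@(3,0):NW a4@(0,3):S
t=2: a0@(2,3):E a1@(3,0):SW a2@(3,1):SE a3@(2,3):NW a4@(1,3):S
t=3: a0@(2,0):E a1@(0,3):SW a2@(0,2):SE a3@(1,2):NW a4@(2,3):S
t=4: a0@(2,1):E a1@(1,2):SW a2@(1,3):SE a3@(0,1):NW a4@(3,3):S
t=5: a0@(2,2):E a1@(2,1):SW a2@(2,0):SE a3@(3,0):NW a4@(0,3):S
t=6: a0@(2,3):E a1@(3,0):SW a2@(3,1):SE a3@(2,3):NW a4@(1,3):S
t=7: a0@(2,0):E a1@(0,3):SW a2@(0,2):SE a3@(1,2):NW a4@(2,3):S
t=8: a0@(2,1):E a1@(1,2):SW a2@(1,3):SE a3@(0,1):NW a4@(3,3):S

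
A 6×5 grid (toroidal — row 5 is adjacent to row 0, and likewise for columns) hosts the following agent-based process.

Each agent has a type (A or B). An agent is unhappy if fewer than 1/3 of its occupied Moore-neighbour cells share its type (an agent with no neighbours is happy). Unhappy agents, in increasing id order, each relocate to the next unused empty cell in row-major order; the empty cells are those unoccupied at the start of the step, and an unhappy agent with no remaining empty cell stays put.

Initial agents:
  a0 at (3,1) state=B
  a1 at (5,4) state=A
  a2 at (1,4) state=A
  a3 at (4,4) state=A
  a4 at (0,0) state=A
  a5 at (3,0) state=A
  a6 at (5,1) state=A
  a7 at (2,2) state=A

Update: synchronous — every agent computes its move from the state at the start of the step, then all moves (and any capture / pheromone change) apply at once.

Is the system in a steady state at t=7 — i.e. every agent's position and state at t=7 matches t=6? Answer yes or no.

no

t=1: a0@(0,1):B a1@(5,4):A a2@(1,4):A a3@(4,4):A a4@(0,0):A a5@(3,0):A a6@(5,1):A a7@(0,2):A
t=2: a0@(0,3):B a1@(5,4):A a2@(1,4):A a3@(4,4):A a4@(0,0):A a5@(3,0):A a6@(5,1):A a7@(0,2):A
t=3: a0@(0,1):B a1@(5,4):A a2@(1,4):A a3@(4,4):A a4@(0,0):A a5@(3,0):A a6@(5,1):A a7@(0,2):A
t=4: a0@(0,3):B a1@(5,4):A a2@(1,4):A a3@(4,4):A a4@(0,0):A a5@(3,0):A a6@(5,1):A a7@(0,2):A
t=5: a0@(0,1):B a1@(5,4):A a2@(1,4):A a3@(4,4):A a4@(0,0):A a5@(3,0):A a6@(5,1):A a7@(0,2):A
t=6: a0@(0,3):B a1@(5,4):A a2@(1,4):A a3@(4,4):A a4@(0,0):A a5@(3,0):A a6@(5,1):A a7@(0,2):A
t=7: a0@(0,1):B a1@(5,4):A a2@(1,4):A a3@(4,4):A a4@(0,0):A a5@(3,0):A a6@(5,1):A a7@(0,2):A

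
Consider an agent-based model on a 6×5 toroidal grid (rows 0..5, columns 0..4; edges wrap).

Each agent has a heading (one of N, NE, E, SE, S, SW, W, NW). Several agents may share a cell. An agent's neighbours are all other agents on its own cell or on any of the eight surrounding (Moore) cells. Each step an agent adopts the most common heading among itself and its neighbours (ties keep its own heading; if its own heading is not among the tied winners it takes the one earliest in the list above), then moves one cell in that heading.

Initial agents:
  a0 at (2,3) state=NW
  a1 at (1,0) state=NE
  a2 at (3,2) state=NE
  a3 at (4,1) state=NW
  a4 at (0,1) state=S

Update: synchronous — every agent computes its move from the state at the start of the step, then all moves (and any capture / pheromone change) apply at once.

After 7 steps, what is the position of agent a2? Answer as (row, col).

(2, 0)

t=1: a0@(1,2):NW a1@(0,1):NE a2@(2,1):NW a3@(3,0):NW a4@(1,1):S
t=2: a0@(0,1):NW a1@(5,2):NE a2@(1,0):NW a3@(2,4):NW a4@(0,0):NW
t=3: a0@(5,0):NW a1@(4,3):NE a2@(0,4):NW a3@(1,3):NW a4@(5,4):NW
t=4: a0@(4,4):NW a1@(3,4):NE a2@(5,3):NW a3@(0,2):NW a4@(4,3):NW
t=5: a0@(3,3):NW a1@(2,3):NW a2@(4,2):NW a3@(5,1):NW a4@(3,2):NW
t=6: a0@(2,2):NW a1@(1,2):NW a2@(3,1):NW a3@(4,0):NW a4@(2,1):NW
t=7: a0@(1,1):NW a1@(0,1):NW a2@(2,0):NW a3@(3,4):NW a4@(1,0):NW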